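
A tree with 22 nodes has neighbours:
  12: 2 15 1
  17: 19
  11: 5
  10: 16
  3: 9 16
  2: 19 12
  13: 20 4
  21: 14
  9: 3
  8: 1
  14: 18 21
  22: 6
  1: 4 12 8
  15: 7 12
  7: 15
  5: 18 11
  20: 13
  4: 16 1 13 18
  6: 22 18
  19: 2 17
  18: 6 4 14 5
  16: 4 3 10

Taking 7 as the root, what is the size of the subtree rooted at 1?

Descendants of 1 (including itself): 1, 4, 8, 16, 18, 13, 3, 10, 6, 5, 14, 20, 9, 22, 11, 21. That's 16.

16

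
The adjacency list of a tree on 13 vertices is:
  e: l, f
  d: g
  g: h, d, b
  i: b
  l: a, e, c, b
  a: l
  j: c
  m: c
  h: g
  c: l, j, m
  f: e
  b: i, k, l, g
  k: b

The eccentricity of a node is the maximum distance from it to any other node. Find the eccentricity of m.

5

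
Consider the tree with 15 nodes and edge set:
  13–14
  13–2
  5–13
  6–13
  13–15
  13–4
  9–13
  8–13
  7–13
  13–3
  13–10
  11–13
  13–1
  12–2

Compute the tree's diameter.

3

Starting from 12, a farthest node is 6 at distance 3.
One longest path: 12–2–13–6.
So the diameter is 3.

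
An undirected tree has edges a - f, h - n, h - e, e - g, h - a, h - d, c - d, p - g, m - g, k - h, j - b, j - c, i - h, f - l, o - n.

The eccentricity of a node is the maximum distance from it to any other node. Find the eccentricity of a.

5

A farthest node from a is b.
The path a – h – d – c – j – b has 5 edges.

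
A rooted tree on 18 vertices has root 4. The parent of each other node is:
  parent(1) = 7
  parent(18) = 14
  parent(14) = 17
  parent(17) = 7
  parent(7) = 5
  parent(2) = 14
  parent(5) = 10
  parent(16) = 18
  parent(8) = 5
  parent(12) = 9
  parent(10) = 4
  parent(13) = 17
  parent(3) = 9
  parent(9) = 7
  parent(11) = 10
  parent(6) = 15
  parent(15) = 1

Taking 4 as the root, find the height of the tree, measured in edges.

The longest root-to-leaf path is 4 → 10 → 5 → 7 → 17 → 14 → 18 → 16 (7 edges).

7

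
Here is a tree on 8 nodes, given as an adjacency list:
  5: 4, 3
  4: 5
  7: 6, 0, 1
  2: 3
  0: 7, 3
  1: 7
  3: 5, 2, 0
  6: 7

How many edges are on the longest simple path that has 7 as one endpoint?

4

A farthest node from 7 is 4.
The path 7 – 0 – 3 – 5 – 4 has 4 edges.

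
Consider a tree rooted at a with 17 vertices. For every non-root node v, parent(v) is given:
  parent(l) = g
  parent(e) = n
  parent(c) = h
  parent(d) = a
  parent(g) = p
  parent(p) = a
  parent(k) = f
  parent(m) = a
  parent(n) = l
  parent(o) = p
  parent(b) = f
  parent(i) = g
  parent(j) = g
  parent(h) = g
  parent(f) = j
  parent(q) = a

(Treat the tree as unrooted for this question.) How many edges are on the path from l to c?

3

Walking from l: l–g–h–c. Length 3.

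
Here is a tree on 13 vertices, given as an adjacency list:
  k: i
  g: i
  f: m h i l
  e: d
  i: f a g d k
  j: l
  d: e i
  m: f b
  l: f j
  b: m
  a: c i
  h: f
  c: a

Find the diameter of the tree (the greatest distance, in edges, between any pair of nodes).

BFS from c reaches j last, at distance 5; BFS from j confirms no node is farther.
Path: c-a-i-f-l-j.

5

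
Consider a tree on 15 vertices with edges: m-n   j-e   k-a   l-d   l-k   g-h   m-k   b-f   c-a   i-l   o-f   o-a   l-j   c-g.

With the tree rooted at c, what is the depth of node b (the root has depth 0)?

4

c–a–o–f–b — 4 edges.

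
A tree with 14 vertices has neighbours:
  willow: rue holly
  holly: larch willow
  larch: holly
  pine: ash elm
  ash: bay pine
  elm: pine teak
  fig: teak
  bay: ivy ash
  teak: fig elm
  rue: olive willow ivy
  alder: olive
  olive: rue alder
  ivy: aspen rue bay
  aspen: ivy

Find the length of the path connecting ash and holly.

5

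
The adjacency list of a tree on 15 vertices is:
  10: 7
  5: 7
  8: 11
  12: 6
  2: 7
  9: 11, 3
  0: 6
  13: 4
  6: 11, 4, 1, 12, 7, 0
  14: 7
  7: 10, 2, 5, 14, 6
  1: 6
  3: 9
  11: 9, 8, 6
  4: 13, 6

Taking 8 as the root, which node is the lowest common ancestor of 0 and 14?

Path 0→root: 0 6 11 8; path 14→root: 14 7 6 11 8.
First common node: 6.

6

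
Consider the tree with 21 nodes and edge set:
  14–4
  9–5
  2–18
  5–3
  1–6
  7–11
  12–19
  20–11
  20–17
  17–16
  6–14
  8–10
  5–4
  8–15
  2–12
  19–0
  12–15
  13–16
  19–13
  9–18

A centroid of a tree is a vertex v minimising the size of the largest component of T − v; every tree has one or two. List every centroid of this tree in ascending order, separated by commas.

Delete 12: the remaining components have sizes 9, 8, 3. Max 9 ≤ 10, so 12 is a centroid.
No neighbour of 12 does as well, so 12 is the unique centroid.

12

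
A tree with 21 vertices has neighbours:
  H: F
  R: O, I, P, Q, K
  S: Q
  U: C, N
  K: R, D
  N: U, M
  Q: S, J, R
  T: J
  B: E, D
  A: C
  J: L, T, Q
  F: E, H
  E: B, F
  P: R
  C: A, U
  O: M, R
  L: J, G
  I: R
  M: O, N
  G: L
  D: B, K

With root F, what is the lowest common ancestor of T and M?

R

Ancestors of T (toward the root): T, J, Q, R, K, D, B, E, F.
Ancestors of M: M, O, R, K, D, B, E, F.
The deepest node appearing in both lists is R.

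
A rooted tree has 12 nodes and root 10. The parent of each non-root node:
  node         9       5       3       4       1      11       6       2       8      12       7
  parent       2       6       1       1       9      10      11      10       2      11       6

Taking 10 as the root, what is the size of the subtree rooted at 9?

4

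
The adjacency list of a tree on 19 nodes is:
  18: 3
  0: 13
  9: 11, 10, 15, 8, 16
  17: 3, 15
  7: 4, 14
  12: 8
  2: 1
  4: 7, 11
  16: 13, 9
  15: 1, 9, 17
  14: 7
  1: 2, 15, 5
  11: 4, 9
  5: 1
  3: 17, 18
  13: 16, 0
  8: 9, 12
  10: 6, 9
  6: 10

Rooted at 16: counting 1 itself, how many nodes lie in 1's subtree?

The subtree rooted at 1 contains: 1, 5, 2 — 3 nodes.

3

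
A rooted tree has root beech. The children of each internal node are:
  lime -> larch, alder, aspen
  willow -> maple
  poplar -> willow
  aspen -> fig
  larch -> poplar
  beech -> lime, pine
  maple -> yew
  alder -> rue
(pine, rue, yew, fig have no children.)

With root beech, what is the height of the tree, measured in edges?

yew sits deepest: beech–lime–larch–poplar–willow–maple–yew — 6 edges from the root.

6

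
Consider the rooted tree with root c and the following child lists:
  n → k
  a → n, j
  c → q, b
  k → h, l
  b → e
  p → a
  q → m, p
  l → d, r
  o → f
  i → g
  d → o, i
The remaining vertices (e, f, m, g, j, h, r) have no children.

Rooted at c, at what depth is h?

6

Climbing from h to the root: h – k – n – a – p – q – c. That's 6 steps.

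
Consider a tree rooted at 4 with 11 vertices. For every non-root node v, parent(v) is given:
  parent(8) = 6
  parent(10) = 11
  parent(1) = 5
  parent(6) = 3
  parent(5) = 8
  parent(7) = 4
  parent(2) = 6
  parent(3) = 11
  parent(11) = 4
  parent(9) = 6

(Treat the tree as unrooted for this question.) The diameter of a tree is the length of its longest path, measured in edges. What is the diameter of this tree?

7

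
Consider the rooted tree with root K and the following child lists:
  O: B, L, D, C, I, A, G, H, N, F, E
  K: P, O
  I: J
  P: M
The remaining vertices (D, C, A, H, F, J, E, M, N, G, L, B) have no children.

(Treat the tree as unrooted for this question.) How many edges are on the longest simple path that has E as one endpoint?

4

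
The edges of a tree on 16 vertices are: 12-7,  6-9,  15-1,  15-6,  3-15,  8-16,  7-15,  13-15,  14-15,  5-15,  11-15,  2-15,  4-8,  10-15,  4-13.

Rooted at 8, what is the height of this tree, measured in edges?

5

The longest root-to-leaf path is 8–4–13–15–6–9 (5 edges).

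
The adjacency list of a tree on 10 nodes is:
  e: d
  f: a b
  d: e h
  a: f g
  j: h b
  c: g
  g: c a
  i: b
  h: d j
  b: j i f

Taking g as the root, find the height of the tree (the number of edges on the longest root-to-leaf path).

7

The longest root-to-leaf path is g → a → f → b → j → h → d → e (7 edges).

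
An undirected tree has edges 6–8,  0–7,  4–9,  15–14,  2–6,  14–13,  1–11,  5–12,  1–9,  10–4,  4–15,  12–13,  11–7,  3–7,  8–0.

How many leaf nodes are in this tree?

4

Exactly 4 nodes have a single neighbour: 2, 3, 5, 10.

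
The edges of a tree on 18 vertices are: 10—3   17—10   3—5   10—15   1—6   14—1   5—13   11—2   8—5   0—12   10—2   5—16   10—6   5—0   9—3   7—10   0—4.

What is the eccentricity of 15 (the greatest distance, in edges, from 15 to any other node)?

5

Distances from 15 peak at 5, attained at 12 (4 also at distance 5).
15–10–3–5–0–12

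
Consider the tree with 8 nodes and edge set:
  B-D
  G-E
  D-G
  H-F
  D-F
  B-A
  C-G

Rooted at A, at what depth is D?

2

A → B → D — 2 edges.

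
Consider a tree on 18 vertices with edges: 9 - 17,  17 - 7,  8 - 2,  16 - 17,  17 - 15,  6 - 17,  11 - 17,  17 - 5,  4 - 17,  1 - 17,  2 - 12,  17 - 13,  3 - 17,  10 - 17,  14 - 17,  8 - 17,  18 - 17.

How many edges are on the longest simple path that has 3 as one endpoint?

A farthest node from 3 is 12.
The path 3-17-8-2-12 has 4 edges.

4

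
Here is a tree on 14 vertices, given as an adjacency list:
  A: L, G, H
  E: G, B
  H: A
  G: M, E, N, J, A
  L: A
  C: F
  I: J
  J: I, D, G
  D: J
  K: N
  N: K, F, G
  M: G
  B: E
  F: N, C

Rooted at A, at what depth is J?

2

A → G → J — 2 edges.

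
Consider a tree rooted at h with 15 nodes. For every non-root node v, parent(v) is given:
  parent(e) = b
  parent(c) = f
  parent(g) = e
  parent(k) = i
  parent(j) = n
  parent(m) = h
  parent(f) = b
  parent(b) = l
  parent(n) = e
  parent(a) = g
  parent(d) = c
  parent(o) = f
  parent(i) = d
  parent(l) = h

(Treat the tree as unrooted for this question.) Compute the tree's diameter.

8

A longest path is a – g – e – b – f – c – d – i – k, with 8 edges.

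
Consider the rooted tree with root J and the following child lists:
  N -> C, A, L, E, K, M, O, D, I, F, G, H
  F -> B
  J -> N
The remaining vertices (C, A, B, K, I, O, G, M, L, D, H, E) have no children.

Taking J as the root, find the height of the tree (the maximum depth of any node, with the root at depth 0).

3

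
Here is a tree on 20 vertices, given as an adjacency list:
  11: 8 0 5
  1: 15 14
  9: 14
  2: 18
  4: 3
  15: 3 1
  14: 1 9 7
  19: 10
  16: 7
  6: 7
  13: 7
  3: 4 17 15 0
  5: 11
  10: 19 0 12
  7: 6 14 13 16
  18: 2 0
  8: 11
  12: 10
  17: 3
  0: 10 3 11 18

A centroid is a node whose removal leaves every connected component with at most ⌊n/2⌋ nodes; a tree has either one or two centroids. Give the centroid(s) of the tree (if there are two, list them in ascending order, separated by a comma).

Removing 3 splits the tree into components of sizes 9, 8, 1, 1; the largest is 9 ≤ ⌊20/2⌋ = 10.
No neighbour of 3 does as well, so 3 is the unique centroid.

3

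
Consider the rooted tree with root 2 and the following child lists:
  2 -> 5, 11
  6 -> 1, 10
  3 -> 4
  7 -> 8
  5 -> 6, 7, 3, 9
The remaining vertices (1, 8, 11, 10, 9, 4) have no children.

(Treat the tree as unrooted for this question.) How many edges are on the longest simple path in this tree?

BFS from 11 reaches 8 last, at distance 4; BFS from 8 confirms no node is farther.
Path: 11-2-5-7-8.

4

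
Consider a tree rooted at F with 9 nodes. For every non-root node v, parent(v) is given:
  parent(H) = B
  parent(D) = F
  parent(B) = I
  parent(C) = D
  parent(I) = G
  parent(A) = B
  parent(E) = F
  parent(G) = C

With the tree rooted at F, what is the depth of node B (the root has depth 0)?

5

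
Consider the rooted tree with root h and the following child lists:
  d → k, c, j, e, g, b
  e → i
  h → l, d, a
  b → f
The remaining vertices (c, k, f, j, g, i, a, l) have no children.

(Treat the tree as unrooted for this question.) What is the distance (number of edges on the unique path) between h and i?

The path is h – d – e – i, which has 3 edges.

3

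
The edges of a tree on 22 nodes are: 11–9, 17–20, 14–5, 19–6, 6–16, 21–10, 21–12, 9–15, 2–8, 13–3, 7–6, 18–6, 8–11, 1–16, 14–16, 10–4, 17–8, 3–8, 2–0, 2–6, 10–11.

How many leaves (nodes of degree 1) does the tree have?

11

Exactly 11 nodes have a single neighbour: 0, 1, 4, 5, 7, 12, 13, 15, 18, 19, 20.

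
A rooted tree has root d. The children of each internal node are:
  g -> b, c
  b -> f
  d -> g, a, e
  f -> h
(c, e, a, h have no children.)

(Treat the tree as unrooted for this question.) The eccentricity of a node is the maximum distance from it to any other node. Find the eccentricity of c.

Distances from c peak at 4, attained at h.
c-g-b-f-h

4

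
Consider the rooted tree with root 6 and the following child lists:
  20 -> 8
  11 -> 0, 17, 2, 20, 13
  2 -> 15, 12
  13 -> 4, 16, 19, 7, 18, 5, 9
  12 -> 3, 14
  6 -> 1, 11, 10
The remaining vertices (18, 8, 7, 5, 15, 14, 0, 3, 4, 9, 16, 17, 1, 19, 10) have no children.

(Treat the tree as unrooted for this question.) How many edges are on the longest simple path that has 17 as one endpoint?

A farthest node from 17 is 14 (3 also at distance 4).
The path 17–11–2–12–14 has 4 edges.

4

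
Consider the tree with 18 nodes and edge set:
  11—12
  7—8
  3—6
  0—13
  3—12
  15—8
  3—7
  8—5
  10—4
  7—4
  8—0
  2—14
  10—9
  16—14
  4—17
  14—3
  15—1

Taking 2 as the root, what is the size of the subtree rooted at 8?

Descendants of 8 (including itself): 8, 15, 0, 5, 1, 13. That's 6.

6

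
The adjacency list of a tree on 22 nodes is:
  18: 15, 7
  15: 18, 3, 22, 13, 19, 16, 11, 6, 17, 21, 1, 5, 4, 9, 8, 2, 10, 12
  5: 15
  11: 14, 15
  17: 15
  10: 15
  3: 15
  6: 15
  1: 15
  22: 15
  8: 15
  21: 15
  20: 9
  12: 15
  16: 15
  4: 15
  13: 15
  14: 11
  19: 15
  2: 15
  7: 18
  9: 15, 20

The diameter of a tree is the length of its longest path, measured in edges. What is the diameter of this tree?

Starting from 20, a farthest node is 7 at distance 4.
One longest path: 20–9–15–18–7.
So the diameter is 4.

4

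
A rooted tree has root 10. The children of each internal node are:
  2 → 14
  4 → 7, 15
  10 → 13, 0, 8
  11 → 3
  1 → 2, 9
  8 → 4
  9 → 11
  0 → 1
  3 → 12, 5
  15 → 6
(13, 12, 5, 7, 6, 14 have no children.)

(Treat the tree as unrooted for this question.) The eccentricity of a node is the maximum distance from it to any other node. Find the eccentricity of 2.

Distances from 2 peak at 7, attained at 6.
2–1–0–10–8–4–15–6

7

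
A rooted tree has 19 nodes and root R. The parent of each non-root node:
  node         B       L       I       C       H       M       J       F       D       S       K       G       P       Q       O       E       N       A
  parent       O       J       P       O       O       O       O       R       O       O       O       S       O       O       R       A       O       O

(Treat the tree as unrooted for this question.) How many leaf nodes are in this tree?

13

The leaves are B, C, D, E, F, G, H, I, K, L, M, N, Q.
That is 13 leaves.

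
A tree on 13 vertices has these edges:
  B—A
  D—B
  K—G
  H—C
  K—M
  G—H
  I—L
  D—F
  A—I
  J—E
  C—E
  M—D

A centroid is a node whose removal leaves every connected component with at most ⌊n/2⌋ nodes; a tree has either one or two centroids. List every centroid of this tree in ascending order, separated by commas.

If M is removed the pieces have sizes 6, 6, all ≤ ⌊13/2⌋ = 6.
Every other node leaves some component of size > 6, so the centroid is unique.

M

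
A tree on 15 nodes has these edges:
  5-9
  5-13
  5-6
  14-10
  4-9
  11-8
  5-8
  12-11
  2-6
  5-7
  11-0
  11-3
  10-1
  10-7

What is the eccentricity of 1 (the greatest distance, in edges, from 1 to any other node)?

The node farthest from 1 is 0 (12, 3 also at distance 6), via 1–10–7–5–8–11–0 — 6 edges.

6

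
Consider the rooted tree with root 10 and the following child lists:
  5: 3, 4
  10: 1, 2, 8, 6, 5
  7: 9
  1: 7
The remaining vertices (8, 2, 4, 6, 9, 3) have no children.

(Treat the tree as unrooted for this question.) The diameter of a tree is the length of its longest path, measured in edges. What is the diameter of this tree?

5

Starting from 9, a farthest node is 3 at distance 5.
One longest path: 9 - 7 - 1 - 10 - 5 - 3.
So the diameter is 5.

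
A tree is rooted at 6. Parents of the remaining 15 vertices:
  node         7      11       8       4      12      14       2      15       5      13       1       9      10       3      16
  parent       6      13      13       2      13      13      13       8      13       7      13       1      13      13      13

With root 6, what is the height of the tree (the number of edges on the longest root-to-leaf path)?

A deepest node is 9, reached by 6–7–13–1–9.
That path has 4 edges, so the height is 4.

4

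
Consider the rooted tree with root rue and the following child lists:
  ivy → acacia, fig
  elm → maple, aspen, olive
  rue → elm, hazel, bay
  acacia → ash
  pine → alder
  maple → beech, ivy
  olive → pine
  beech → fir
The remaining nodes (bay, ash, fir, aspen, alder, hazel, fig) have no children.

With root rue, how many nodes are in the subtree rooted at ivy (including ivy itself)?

ivy's subtree: {ivy, acacia, fig, ash}, size 4.

4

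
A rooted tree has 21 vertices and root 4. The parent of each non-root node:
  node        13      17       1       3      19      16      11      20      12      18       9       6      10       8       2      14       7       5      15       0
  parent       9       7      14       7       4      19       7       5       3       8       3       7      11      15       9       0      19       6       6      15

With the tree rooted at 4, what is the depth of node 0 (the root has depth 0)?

Path from 4 to 0: 4 – 19 – 7 – 6 – 15 – 0, which has 5 edges.

5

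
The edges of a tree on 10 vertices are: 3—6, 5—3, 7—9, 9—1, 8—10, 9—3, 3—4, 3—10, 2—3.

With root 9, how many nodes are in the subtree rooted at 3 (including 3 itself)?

7

The subtree rooted at 3 contains: 3, 4, 10, 5, 6, 2, 8 — 7 nodes.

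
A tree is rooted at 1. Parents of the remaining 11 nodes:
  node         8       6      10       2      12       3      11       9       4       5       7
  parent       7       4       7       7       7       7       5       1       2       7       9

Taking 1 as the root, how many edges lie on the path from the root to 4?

Climbing from 4 to the root: 4–2–7–9–1. That's 4 steps.

4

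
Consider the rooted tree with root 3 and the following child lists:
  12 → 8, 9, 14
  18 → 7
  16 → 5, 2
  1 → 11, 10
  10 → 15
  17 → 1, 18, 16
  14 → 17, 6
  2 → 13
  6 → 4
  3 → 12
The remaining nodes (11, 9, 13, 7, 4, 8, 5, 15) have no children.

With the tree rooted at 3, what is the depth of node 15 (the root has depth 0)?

6

Climbing from 15 to the root: 15 → 10 → 1 → 17 → 14 → 12 → 3. That's 6 steps.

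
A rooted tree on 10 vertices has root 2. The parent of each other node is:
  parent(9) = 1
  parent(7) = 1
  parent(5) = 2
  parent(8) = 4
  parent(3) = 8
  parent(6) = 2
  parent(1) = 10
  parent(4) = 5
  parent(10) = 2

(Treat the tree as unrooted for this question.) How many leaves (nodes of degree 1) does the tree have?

4

The leaves are 3, 6, 7, 9.
That is 4 leaves.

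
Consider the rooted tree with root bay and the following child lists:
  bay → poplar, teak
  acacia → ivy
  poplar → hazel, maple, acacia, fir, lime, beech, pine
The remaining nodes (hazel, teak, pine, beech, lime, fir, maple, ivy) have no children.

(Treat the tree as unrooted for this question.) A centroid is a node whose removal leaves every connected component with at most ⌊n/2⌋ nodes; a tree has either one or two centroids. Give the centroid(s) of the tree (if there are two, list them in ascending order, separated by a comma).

poplar

Delete poplar: the remaining components have sizes 2, 2, 1, 1, 1, 1, 1, 1. Max 2 ≤ 5, so poplar is a centroid.
No neighbour of poplar does as well, so poplar is the unique centroid.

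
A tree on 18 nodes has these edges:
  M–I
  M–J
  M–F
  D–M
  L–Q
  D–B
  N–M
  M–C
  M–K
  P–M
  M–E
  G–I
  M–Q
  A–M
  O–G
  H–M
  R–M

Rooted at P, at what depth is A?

Path from P to A: P–M–A, which has 2 edges.

2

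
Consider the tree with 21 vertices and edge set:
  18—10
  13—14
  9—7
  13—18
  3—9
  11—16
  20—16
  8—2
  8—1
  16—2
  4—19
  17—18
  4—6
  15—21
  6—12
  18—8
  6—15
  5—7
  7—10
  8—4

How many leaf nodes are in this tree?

10

Exactly 10 nodes have a single neighbour: 1, 3, 5, 11, 12, 14, 17, 19, 20, 21.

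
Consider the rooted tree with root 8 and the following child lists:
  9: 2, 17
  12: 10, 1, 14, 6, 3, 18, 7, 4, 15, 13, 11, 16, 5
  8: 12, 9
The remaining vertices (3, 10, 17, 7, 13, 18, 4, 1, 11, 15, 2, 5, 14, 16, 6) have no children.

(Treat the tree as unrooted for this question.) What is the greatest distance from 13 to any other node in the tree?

4

A farthest node from 13 is 17 (2 also at distance 4).
The path 13 – 12 – 8 – 9 – 17 has 4 edges.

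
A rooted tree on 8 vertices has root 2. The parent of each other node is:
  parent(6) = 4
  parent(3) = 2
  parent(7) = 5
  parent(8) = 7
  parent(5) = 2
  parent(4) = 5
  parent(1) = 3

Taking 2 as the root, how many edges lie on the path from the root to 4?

Path from 2 to 4: 2 → 5 → 4, which has 2 edges.

2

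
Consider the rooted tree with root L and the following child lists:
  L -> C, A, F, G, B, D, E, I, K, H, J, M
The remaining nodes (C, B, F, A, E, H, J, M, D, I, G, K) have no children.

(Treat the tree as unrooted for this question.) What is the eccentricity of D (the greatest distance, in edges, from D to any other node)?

2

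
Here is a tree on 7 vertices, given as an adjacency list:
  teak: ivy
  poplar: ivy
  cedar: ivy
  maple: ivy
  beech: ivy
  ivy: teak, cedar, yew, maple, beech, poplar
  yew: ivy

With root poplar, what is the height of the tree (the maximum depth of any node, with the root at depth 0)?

A deepest node is yew, reached by poplar–ivy–yew.
That path has 2 edges, so the height is 2.

2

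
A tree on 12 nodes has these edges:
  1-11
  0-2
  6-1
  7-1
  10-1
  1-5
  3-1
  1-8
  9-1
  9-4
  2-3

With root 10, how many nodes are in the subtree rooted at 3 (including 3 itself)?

3

Descendants of 3 (including itself): 3, 2, 0. That's 3.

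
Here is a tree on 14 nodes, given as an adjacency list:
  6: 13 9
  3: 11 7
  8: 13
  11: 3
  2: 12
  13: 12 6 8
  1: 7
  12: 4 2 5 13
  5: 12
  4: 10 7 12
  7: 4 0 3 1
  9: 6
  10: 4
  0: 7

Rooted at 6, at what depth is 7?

4

Path from 6 to 7: 6 → 13 → 12 → 4 → 7, which has 4 edges.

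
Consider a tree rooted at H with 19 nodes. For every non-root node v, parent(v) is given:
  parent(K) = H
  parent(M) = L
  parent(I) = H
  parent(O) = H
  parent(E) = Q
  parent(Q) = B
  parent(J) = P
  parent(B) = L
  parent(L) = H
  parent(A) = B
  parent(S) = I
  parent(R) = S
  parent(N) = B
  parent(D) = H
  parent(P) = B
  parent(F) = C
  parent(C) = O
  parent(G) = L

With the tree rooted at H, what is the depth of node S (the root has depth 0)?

Climbing from S to the root: S – I – H. That's 2 steps.

2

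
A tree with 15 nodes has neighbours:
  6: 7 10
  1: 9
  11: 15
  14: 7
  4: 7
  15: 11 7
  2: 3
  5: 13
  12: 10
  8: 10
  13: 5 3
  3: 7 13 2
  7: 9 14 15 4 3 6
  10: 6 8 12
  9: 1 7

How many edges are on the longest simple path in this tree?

A longest path is 12 – 10 – 6 – 7 – 3 – 13 – 5, with 6 edges.

6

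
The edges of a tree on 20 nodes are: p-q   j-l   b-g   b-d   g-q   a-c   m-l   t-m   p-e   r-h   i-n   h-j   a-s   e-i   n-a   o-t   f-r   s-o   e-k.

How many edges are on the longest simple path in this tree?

BFS from d reaches f last, at distance 17; BFS from f confirms no node is farther.
Path: d–b–g–q–p–e–i–n–a–s–o–t–m–l–j–h–r–f.

17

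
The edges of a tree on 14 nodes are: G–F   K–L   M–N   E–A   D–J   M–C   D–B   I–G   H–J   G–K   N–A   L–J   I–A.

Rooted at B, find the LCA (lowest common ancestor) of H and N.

J

Path H→root: H J D B; path N→root: N A I G K L J D B.
First common node: J.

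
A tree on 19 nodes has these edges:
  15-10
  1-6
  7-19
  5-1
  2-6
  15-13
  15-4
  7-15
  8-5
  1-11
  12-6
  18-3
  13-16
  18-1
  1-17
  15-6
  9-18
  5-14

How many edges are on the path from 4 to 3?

The path is 4 – 15 – 6 – 1 – 18 – 3, which has 5 edges.

5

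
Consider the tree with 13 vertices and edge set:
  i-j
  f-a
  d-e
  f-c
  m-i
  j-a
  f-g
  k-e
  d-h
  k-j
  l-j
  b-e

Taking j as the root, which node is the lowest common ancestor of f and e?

Ancestors of f (toward the root): f, a, j.
Ancestors of e: e, k, j.
The deepest node appearing in both lists is j.

j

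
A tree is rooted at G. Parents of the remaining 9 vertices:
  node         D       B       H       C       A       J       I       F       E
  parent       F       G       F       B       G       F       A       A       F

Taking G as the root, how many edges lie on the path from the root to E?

Climbing from E to the root: E – F – A – G. That's 3 steps.

3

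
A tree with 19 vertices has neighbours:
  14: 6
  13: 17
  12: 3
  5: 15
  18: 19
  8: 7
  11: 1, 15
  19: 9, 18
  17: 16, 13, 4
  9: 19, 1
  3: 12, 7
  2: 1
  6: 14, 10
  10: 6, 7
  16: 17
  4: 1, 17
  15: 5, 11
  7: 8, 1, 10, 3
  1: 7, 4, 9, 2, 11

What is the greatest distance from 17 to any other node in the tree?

The node farthest from 17 is 14, via 17–4–1–7–10–6–14 — 6 edges.

6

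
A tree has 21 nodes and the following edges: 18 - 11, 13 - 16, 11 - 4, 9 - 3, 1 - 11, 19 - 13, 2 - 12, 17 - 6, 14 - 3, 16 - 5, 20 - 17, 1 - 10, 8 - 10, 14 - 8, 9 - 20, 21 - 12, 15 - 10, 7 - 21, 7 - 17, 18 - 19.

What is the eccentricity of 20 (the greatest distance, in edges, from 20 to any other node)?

A farthest node from 20 is 5.
The path 20 – 9 – 3 – 14 – 8 – 10 – 1 – 11 – 18 – 19 – 13 – 16 – 5 has 12 edges.

12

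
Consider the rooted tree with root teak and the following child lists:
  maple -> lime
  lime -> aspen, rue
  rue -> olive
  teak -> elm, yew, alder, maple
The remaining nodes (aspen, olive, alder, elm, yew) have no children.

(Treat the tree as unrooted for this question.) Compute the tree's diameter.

A longest path is yew-teak-maple-lime-rue-olive, with 5 edges.

5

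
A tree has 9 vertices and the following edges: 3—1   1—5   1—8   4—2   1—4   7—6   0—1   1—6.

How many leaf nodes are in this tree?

6

Exactly 6 nodes have a single neighbour: 0, 2, 3, 5, 7, 8.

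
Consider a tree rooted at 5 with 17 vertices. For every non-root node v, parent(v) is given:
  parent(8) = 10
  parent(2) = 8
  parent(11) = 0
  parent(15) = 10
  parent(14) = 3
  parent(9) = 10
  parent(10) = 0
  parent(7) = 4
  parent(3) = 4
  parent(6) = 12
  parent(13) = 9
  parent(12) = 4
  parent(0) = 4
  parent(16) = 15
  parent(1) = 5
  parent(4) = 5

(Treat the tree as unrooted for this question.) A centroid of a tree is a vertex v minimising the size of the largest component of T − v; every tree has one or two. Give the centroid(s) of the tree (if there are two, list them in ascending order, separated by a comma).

0

Removing 0 splits the tree into components of sizes 8, 7, 1; the largest is 8 ≤ ⌊17/2⌋ = 8.
Every other node leaves some component of size > 8, so the centroid is unique.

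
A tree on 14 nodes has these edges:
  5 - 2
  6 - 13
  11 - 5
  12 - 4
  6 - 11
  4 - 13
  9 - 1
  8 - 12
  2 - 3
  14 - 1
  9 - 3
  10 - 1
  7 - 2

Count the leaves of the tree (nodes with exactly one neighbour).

4

Degree-1 nodes: 7, 8, 10, 14 — 4 of them.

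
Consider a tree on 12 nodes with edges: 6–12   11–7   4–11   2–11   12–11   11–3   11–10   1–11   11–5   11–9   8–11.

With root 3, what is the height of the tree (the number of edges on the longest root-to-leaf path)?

3

A deepest node is 6, reached by 3 → 11 → 12 → 6.
That path has 3 edges, so the height is 3.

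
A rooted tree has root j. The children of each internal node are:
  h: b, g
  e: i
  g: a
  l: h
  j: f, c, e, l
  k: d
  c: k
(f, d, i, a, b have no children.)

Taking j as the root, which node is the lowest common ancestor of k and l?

Path k→root: k c j; path l→root: l j.
First common node: j.

j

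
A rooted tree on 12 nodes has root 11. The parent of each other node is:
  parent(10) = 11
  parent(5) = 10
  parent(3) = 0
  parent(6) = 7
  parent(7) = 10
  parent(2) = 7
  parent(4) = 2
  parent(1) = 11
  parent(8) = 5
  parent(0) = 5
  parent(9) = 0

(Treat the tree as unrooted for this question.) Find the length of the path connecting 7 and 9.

4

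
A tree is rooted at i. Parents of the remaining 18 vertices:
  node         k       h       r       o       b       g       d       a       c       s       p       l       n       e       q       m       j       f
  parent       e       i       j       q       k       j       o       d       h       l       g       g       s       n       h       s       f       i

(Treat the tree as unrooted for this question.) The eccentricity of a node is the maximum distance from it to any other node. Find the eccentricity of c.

Distances from c peak at 11, attained at b.
c – h – i – f – j – g – l – s – n – e – k – b

11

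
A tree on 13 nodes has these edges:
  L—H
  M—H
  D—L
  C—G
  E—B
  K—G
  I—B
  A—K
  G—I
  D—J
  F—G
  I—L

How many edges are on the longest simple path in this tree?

6

Starting from J, a farthest node is A at distance 6.
One longest path: J – D – L – I – G – K – A.
So the diameter is 6.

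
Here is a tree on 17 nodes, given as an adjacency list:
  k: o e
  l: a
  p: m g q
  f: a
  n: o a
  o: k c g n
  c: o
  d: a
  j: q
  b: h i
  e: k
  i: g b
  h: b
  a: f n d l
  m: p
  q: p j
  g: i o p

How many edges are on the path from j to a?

6

The path is j – q – p – g – o – n – a, which has 6 edges.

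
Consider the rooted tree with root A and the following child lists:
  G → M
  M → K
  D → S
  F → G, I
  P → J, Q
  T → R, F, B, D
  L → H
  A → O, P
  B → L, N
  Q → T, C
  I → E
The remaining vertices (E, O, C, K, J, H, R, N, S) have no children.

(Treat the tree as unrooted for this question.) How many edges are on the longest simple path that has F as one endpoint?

5

Distances from F peak at 5, attained at O.
F-T-Q-P-A-O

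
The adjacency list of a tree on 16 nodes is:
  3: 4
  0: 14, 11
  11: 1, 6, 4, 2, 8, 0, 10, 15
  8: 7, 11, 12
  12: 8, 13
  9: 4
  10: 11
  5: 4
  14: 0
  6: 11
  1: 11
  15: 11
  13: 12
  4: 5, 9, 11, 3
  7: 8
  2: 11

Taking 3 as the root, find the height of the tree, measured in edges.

5

A deepest node is 13, reached by 3-4-11-8-12-13.
That path has 5 edges, so the height is 5.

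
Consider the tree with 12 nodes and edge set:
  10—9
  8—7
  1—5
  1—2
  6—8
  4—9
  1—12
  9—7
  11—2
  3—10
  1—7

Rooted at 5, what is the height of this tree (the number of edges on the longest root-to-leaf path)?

3 sits deepest: 5 → 1 → 7 → 9 → 10 → 3 — 5 edges from the root.

5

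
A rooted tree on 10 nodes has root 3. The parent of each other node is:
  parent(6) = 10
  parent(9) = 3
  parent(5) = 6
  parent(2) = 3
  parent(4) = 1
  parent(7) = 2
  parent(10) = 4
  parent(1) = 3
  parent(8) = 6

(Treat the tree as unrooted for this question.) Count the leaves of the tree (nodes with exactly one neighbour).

4

Exactly 4 nodes have a single neighbour: 5, 7, 8, 9.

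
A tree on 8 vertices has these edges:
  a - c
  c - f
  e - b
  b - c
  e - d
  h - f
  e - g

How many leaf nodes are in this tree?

4

The leaves are a, d, g, h.
That is 4 leaves.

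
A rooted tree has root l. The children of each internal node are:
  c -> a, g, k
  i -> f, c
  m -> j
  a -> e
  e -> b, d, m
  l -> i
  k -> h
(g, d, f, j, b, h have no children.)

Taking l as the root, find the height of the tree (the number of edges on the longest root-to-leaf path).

6

The longest root-to-leaf path is l – i – c – a – e – m – j (6 edges).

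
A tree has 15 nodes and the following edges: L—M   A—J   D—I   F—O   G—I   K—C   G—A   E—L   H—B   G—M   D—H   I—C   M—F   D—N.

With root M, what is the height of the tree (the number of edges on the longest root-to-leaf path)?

5

The longest root-to-leaf path is M – G – I – D – H – B (5 edges).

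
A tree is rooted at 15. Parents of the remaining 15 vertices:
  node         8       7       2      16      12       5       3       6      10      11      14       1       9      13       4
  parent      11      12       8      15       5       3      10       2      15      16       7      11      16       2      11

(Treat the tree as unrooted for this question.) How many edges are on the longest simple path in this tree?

Starting from 14, a farthest node is 6 at distance 11.
One longest path: 14 - 7 - 12 - 5 - 3 - 10 - 15 - 16 - 11 - 8 - 2 - 6.
So the diameter is 11.

11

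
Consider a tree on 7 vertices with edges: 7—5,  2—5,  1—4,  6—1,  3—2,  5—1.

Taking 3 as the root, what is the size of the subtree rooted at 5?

5

The subtree rooted at 5 contains: 5, 1, 7, 6, 4 — 5 nodes.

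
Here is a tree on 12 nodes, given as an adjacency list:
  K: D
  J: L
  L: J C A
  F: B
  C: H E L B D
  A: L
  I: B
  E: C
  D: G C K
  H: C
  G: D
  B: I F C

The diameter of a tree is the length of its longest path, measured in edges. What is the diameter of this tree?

A longest path is A – L – C – B – I, with 4 edges.

4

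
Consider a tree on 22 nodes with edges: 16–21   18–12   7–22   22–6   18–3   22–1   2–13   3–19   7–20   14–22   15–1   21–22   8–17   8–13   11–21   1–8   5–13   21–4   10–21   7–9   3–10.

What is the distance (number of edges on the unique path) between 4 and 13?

5

The path is 4 - 21 - 22 - 1 - 8 - 13, which has 5 edges.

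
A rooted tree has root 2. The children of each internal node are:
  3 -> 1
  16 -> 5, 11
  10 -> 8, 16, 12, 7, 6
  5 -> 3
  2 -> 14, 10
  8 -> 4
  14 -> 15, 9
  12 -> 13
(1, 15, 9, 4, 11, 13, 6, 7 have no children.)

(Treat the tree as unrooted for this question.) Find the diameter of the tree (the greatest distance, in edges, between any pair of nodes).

7

BFS from 1 reaches 9 last, at distance 7; BFS from 9 confirms no node is farther.
Path: 1-3-5-16-10-2-14-9.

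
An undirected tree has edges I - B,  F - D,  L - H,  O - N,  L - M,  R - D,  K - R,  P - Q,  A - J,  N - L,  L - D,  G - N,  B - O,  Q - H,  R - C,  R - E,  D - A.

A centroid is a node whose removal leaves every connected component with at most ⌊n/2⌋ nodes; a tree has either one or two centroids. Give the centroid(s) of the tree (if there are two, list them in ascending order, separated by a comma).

L

If L is removed the pieces have sizes 8, 5, 3, 1, all ≤ ⌊18/2⌋ = 9.
No neighbour of L does as well, so L is the unique centroid.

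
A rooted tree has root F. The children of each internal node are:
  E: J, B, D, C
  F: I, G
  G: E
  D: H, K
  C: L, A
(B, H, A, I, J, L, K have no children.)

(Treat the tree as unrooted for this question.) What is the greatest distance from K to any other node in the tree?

5

Distances from K peak at 5, attained at I.
K – D – E – G – F – I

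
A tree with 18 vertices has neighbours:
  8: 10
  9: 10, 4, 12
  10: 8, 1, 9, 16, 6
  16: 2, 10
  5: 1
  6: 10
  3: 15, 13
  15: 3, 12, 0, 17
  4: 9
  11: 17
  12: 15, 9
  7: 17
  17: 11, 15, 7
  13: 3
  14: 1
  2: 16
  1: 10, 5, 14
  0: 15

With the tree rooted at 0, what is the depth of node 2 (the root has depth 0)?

6

Climbing from 2 to the root: 2 → 16 → 10 → 9 → 12 → 15 → 0. That's 6 steps.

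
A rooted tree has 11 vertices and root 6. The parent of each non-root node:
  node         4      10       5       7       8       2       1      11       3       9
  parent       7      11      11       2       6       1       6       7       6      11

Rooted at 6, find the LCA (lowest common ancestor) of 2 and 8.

6

Ancestors of 2 (toward the root): 2, 1, 6.
Ancestors of 8: 8, 6.
The deepest node appearing in both lists is 6.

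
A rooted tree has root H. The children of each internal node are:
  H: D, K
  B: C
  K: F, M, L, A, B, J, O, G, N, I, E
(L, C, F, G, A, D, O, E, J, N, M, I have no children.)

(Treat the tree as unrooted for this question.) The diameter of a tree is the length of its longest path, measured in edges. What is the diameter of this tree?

Starting from C, a farthest node is D at distance 4.
One longest path: C – B – K – H – D.
So the diameter is 4.

4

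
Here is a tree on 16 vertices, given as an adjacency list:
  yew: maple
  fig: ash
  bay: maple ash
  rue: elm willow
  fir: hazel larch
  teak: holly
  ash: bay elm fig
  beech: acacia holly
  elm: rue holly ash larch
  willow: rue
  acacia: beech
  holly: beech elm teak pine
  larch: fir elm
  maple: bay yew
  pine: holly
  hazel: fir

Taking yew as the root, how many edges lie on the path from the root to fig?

4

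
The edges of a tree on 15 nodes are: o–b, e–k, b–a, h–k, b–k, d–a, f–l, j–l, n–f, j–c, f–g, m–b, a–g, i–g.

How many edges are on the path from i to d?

Walking from i: i – g – a – d. Length 3.

3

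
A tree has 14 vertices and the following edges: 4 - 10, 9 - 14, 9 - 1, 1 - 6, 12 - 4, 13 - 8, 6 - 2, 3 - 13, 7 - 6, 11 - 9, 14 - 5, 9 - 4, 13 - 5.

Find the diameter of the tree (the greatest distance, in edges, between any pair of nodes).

A longest path is 7-6-1-9-14-5-13-3, with 7 edges.

7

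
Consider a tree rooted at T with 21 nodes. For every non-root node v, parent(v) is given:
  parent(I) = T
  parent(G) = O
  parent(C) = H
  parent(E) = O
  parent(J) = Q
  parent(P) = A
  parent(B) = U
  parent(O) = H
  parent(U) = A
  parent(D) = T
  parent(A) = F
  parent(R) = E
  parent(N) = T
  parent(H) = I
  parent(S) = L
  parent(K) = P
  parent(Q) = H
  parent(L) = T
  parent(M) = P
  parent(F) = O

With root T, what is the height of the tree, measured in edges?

7

The longest root-to-leaf path is T → I → H → O → F → A → P → K (7 edges).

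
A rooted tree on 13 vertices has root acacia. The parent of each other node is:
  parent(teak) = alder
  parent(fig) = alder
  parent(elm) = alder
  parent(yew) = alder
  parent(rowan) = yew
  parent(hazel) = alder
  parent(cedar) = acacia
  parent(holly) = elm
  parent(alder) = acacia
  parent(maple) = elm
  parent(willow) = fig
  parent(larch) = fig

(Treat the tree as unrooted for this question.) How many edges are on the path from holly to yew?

3

Walking from holly: holly–elm–alder–yew. Length 3.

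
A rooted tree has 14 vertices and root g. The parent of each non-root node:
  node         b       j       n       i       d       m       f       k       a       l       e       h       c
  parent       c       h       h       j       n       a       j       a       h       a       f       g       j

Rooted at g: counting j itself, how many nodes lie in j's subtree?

6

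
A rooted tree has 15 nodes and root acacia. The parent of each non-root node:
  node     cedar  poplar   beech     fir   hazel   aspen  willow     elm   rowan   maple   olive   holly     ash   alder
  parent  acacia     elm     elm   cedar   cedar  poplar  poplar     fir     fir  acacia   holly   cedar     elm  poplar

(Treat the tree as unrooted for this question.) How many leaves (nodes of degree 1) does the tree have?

9

Exactly 9 nodes have a single neighbour: alder, ash, aspen, beech, hazel, maple, olive, rowan, willow.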